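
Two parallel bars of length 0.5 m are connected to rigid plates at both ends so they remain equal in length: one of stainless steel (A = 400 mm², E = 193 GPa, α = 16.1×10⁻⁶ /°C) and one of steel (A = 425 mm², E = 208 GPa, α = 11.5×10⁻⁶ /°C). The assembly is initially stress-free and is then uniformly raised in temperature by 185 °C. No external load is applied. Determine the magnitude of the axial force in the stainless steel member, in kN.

P ≈ 35.1 kN (compressive in the stainless steel)

Equilibrium of a rigid end plate with no external load gives equal and opposite internal forces ±P in the two members. Since α_{stainless steel} > α_{steel}, heating drives the stainless steel into compression and the steel into tension.
Equating the net (thermal + elastic) strains gives |α₁ − α₂|·ΔT = P·[1/(A₁E₁) + 1/(A₂E₂)].
|α₁ − α₂|·ΔT = 4.6×10⁻⁶ × 185 = 0.000851.
1/(A₁E₁) + 1/(A₂E₂) = 1/(400×193×10³) + 1/(425×208×10³) = 2.427×10⁻⁸ N⁻¹.
So P = 0.000851 / 2.427×10⁻⁸ = 35.07 kN.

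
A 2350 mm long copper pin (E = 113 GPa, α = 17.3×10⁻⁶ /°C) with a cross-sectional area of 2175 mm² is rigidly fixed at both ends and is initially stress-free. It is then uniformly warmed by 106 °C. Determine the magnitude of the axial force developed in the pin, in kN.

With zero net strain, σ = E·αΔT = 113 GPa × 17.3×10⁻⁶ × 106 = 207.2 MPa.
Then P = σA = 207.2 × 2175 mm² = 450.7 kN, compressive.

P ≈ 451 kN (compressive)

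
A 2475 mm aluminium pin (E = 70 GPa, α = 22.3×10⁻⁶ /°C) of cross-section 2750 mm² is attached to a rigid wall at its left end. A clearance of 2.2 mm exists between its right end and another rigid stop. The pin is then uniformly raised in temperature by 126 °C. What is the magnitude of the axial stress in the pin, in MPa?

Unrestrained expansion: δ_free = αΔT L = 22.3×10⁻⁶ × 126 × 2475 = 6.954 mm.
After closing the 2.2 mm clearance, 6.954 − 2.2 = 4.754 mm of expansion remains to be suppressed by the wall.
Compatibility: PL/(AE) = 4.754 mm, so σ = P/A = E × (4.754/2475) = 134.5 MPa.

σ ≈ 134 MPa (compressive)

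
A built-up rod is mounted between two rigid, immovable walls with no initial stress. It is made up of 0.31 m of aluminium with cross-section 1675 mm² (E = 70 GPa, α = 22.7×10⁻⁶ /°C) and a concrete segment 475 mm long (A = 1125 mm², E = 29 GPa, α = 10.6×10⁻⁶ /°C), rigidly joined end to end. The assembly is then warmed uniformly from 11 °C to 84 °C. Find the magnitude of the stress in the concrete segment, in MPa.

σ ≈ 45.5 MPa (compressive)

With the walls removed the bar would change length by δ_free = Σ αᵢΔT Lᵢ = 22.7×10⁻⁶×73×310 + 10.6×10⁻⁶×73×475 = 0.8813 mm.
The rigid supports impose zero overall length change; the single axial force P common to all segments must satisfy P Σ Lᵢ/(AᵢEᵢ) = δ_free.
Σ Lᵢ/(AᵢEᵢ) = 310/(1675×70×10³) + 475/(1125×29×10³) = 1.72×10⁻⁵ mm/N.
So P = 0.8813 / 1.72×10⁻⁵ = 51.23 kN, compressive.
σ_{concrete} = P / A = 51230 / 1125 = 45.53 MPa.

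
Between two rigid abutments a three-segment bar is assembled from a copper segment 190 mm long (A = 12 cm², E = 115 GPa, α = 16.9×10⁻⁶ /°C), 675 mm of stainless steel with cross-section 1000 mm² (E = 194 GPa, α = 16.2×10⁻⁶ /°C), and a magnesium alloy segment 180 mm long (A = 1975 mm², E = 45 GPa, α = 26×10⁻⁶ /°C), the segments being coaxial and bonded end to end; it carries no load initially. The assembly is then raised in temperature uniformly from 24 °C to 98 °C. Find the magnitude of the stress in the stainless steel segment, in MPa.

With the walls removed the bar would change length by δ_free = Σ αᵢΔT Lᵢ = 16.9×10⁻⁶×74×190 + 16.2×10⁻⁶×74×675 + 26×10⁻⁶×74×180 = 1.393 mm.
Since the ends are fixed, an axial force P builds up, equal in every segment, with P · Σ Lᵢ/(AᵢEᵢ) = δ_free.
The series flexibility is Σ Lᵢ/(AᵢEᵢ) = 190/(1200×115×10³) + 675/(1000×194×10³) + 180/(1975×45×10³) = 6.882×10⁻⁶ mm/N.
So P = 1.393 / 6.882×10⁻⁶ = 202.4 kN, compressive.
σ_{stainless steel} = P / A = 202400 / 1000 = 202.4 MPa.

σ ≈ 202 MPa (compressive)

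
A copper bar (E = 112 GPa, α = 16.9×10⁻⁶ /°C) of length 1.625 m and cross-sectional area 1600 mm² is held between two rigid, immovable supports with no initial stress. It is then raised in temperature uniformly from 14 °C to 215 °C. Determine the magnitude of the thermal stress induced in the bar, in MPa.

σ ≈ 380 MPa (compressive)

With length fixed, the mechanical strain must cancel the thermal strain αΔT = 16.9×10⁻⁶ × 201 = 3396.9×10⁻⁶.
The stress required to suppress this strain is σ = Eε = 112×10³ × 3396.9×10⁻⁶ = 380.5 MPa, compressive since the bar is trying to expand.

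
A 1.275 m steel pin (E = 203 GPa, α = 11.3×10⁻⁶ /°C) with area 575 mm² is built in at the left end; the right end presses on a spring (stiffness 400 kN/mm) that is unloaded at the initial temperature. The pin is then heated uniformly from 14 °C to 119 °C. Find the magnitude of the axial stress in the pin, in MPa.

If the spring were absent the pin would lengthen by αΔT L = 11.3×10⁻⁶ × 105 × 1275 = 1.513 mm.
With a force P in the spring, the elastic change of the pin is PL/(AE) and that of the spring is P/k; compatibility requires their sum to equal δ_free.
So P = δ_free / [L/(AE) + 1/k] = 1.513 / [ 1275/(575×203×10³) + 1/(400×10³) ].
P = 1.513 / 1.342×10⁻⁵ = 112700 N.
σ = P/A = 112700/575 = 196 MPa.

σ ≈ 196 MPa (compressive)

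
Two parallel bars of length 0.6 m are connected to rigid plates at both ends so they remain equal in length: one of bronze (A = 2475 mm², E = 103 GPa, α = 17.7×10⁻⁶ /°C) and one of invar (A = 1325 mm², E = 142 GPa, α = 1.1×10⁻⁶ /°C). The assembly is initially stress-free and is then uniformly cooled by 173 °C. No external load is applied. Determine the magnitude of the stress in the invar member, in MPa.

σ ≈ 235 MPa (compressive)

Both members must finish at the same length. With the larger α, the bronze tends to over-contract; the plates restrain it, putting the bronze in tension and the invar in compression. With no external load the two internal forces are equal and opposite, magnitude P.
Compatibility of the two members (thermal + elastic change equal): (α₁ − α₂)ΔT = P·[1/(A₁E₁) + 1/(A₂E₂)].
|α₁ − α₂|·ΔT = 16.6×10⁻⁶ × 173 = 0.002872.
1/(A₁E₁) + 1/(A₂E₂) = 1/(2475×103×10³) + 1/(1325×142×10³) = 9.238×10⁻⁹ N⁻¹.
P = 0.002872 / 9.238×10⁻⁹ = 310900 N = 310.9 kN.
σ_{invar} = P/A₂ = 310900/1325 = 234.6 MPa, compressive.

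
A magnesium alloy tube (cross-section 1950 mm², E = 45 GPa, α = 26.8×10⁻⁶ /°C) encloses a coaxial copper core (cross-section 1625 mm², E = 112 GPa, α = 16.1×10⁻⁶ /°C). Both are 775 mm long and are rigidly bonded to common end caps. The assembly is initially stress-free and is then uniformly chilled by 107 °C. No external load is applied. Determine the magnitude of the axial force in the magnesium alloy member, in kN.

P ≈ 67.8 kN (tensile in the magnesium alloy)

The magnesium alloy has the larger α, so on cooling it would change length more than the copper if both were free. The rigid plates force a common final length, so the magnesium alloy is put into tension and the copper into compression, with equal and opposite forces P (no external load).
Compatibility of the two members (thermal + elastic change equal): (α₁ − α₂)ΔT = P·[1/(A₁E₁) + 1/(A₂E₂)].
|α₁ − α₂|·ΔT = 10.7×10⁻⁶ × 107 = 0.001145.
1/(A₁E₁) + 1/(A₂E₂) = 1/(1950×45×10³) + 1/(1625×112×10³) = 1.689×10⁻⁸ N⁻¹.
P = 0.001145 / 1.689×10⁻⁸ = 67780 N = 67.78 kN.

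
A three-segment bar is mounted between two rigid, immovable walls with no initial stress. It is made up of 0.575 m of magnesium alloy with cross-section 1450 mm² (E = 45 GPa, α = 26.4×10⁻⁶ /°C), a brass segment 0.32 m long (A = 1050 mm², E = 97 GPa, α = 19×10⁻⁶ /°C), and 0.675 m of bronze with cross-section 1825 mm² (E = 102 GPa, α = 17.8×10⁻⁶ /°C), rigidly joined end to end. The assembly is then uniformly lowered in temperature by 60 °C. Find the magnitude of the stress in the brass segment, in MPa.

σ ≈ 122 MPa (tensile)

If the supports were absent, the total length change would be Σ αᵢΔT Lᵢ = 26.4×10⁻⁶×60×575 + 19×10⁻⁶×60×320 + 17.8×10⁻⁶×60×675 = 1.996 mm.
The walls prevent any net length change, so an axial force P (same in every segment) develops. Compatibility: P · Σ Lᵢ/(AᵢEᵢ) = δ_free.
The series flexibility is Σ Lᵢ/(AᵢEᵢ) = 575/(1450×45×10³) + 320/(1050×97×10³) + 675/(1825×102×10³) = 1.558×10⁻⁵ mm/N.
P = 1.996 / 1.558×10⁻⁵ = 128100 N = 128.1 kN, tensile.
σ_{brass} = P / A = 128100 / 1050 = 122 MPa.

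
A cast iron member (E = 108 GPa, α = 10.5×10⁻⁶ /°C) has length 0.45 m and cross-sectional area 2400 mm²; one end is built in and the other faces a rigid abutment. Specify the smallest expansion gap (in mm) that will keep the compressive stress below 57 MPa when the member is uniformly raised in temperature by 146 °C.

g ≈ 0.452 mm

With no wall the member would lengthen by αΔT L = 10.5×10⁻⁶ × 146 × 450 = 0.6898 mm.
A stress of 57 MPa corresponds to the wall pushing the member back by σL/E = 57×450/(108×10³) = 0.2375 mm.
So the gap has to take up the difference, g_min = δ_free − σL/E = 0.6898 − 0.2375 = 0.4523 mm.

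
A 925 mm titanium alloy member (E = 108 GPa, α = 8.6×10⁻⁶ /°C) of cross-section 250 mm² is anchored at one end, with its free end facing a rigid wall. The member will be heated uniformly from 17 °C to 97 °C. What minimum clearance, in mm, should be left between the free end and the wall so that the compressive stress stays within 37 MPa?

Free expansion if unrestrained: δ_free = αΔT L = 8.6×10⁻⁶ × 80 × 925 = 0.6364 mm.
At the allowable stress the elastic shortening the wall may impose is σL/E = 37 × 925 / (108×10³) = 0.3169 mm.
So the gap has to take up the difference, g_min = δ_free − σL/E = 0.6364 − 0.3169 = 0.3195 mm.

g ≈ 0.32 mm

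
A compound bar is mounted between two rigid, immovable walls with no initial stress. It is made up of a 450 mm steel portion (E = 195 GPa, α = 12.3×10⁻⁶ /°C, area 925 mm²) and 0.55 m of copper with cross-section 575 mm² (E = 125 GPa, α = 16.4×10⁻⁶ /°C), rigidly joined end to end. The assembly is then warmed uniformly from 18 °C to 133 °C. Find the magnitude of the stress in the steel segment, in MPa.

Free thermal expansion of the whole bar: Σ αᵢΔT Lᵢ = 12.3×10⁻⁶×115×450 + 16.4×10⁻⁶×115×550 = 1.674 mm.
The rigid supports impose zero overall length change; the single axial force P common to all segments must satisfy P Σ Lᵢ/(AᵢEᵢ) = δ_free.
Σ Lᵢ/(AᵢEᵢ) = 450/(925×195×10³) + 550/(575×125×10³) = 1.015×10⁻⁵ mm/N.
So P = 1.674 / 1.015×10⁻⁵ = 165 kN, compressive.
σ_{steel} = P / A = 165000 / 925 = 178.3 MPa.

σ ≈ 178 MPa (compressive)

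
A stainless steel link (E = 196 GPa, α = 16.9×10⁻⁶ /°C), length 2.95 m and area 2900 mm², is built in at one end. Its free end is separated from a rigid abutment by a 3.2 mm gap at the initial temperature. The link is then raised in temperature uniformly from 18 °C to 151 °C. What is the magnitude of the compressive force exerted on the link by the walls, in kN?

P ≈ 661 kN

Free thermal elongation = αΔT L = 16.9×10⁻⁶ × 133 × 2950 = 6.631 mm.
This exceeds the 3.2 mm gap, so the wall pushes back. The portion of expansion that must be recovered elastically is δ_free − gap = 6.631 − 3.2 = 3.431 mm.
Compatibility: PL/(AE) = 3.431 mm, so σ = P/A = E × (3.431/2950) = 227.9 MPa.
P = σA = 227.9 × 2900 = 661 kN.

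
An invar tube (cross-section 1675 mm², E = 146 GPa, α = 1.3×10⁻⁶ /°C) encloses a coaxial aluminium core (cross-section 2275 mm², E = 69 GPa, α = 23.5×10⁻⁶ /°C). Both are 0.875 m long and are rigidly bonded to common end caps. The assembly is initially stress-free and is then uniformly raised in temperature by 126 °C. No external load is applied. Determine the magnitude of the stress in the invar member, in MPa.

σ ≈ 160 MPa (tensile)

Both members must finish at the same length. With the larger α, the aluminium tends to over-expand; the plates restrain it, putting the aluminium in compression and the invar in tension. With no external load the two internal forces are equal and opposite, magnitude P.
Setting the final lengths equal and cancelling L: (α₁ − α₂)ΔT = P/(A₁E₁) + P/(A₂E₂).
|α₁ − α₂|·ΔT = 22.2×10⁻⁶ × 126 = 0.002797.
1/(A₁E₁) + 1/(A₂E₂) = 1/(1675×146×10³) + 1/(2275×69×10³) = 1.046×10⁻⁸ N⁻¹.
P = 0.002797 / 1.046×10⁻⁸ = 267400 N = 267.4 kN.
σ_{invar} = P/A₁ = 267400/1675 = 159.7 MPa, tensile.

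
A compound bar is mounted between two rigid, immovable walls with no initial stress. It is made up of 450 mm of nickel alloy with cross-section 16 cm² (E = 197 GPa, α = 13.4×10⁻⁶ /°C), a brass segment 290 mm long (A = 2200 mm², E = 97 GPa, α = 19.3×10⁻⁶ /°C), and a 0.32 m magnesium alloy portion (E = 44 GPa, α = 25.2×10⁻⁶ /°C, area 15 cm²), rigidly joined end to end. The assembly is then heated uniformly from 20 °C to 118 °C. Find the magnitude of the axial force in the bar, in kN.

P ≈ 253 kN (compressive)

Free thermal expansion of the whole bar: Σ αᵢΔT Lᵢ = 13.4×10⁻⁶×98×450 + 19.3×10⁻⁶×98×290 + 25.2×10⁻⁶×98×320 = 1.93 mm.
The rigid supports impose zero overall length change; the single axial force P common to all segments must satisfy P Σ Lᵢ/(AᵢEᵢ) = δ_free.
Σ Lᵢ/(AᵢEᵢ) = 450/(1600×197×10³) + 290/(2200×97×10³) + 320/(1500×44×10³) = 7.635×10⁻⁶ mm/N.
P = 1.93 / 7.635×10⁻⁶ = 252700 N = 252.7 kN, compressive.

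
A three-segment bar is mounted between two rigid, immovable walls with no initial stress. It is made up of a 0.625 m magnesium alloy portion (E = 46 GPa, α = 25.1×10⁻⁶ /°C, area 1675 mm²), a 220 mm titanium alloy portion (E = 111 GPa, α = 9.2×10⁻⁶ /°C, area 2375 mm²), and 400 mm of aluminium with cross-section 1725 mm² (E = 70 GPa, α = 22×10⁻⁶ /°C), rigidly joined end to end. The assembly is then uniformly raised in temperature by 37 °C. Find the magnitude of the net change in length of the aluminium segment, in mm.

|ΔL| ≈ 0.0605 mm

Free thermal expansion of the whole bar: Σ αᵢΔT Lᵢ = 25.1×10⁻⁶×37×625 + 9.2×10⁻⁶×37×220 + 22×10⁻⁶×37×400 = 0.9809 mm.
Since the ends are fixed, an axial force P builds up, equal in every segment, with P · Σ Lᵢ/(AᵢEᵢ) = δ_free.
The series flexibility is Σ Lᵢ/(AᵢEᵢ) = 625/(1675×46×10³) + 220/(2375×111×10³) + 400/(1725×70×10³) = 1.226×10⁻⁵ mm/N.
P = 0.9809 / 1.226×10⁻⁵ = 80020 N = 80.02 kN, compressive.
For the aluminium segment, free thermal change = 22×10⁻⁶×37×400 = 0.3256 mm and elastic change from P = 80020×400/(1725×70×10³) = 0.2651 mm; these oppose, so the net change is 0.0605 mm (segment lengthens).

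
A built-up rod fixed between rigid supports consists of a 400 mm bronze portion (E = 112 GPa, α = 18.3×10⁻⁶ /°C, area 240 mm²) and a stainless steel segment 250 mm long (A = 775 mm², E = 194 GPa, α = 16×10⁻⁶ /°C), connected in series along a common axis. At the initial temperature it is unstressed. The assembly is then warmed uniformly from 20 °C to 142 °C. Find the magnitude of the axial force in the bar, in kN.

P ≈ 83.5 kN (compressive)

Free thermal expansion of the whole bar: Σ αᵢΔT Lᵢ = 18.3×10⁻⁶×122×400 + 16×10⁻⁶×122×250 = 1.381 mm.
The rigid supports impose zero overall length change; the single axial force P common to all segments must satisfy P Σ Lᵢ/(AᵢEᵢ) = δ_free.
The series flexibility is Σ Lᵢ/(AᵢEᵢ) = 400/(240×112×10³) + 250/(775×194×10³) = 1.654×10⁻⁵ mm/N.
P = 1.381 / 1.654×10⁻⁵ = 83480 N = 83.48 kN, compressive.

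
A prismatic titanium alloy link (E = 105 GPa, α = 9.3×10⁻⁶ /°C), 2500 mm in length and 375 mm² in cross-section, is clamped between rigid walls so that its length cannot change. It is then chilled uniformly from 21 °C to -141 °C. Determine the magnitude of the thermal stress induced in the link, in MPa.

Because both ends are immovable the net strain is zero, and the suppressed thermal strain is αΔT = 9.3×10⁻⁶ × 162 = 1506.6×10⁻⁶.
σ = EαΔT = 105×10³ × 9.3×10⁻⁶ × 162 = 158.2 MPa (tensile; the link is trying to contract).

σ ≈ 158 MPa (tensile)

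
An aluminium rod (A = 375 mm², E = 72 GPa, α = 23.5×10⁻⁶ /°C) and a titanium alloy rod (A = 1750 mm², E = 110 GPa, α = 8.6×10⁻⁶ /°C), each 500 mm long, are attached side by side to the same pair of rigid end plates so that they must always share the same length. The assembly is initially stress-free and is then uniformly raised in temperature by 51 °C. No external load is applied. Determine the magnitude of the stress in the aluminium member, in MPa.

σ ≈ 48 MPa (compressive)

Both members must finish at the same length. With the larger α, the aluminium tends to over-expand; the plates restrain it, putting the aluminium in compression and the titanium alloy in tension. With no external load the two internal forces are equal and opposite, magnitude P.
Setting the final lengths equal and cancelling L: (α₁ − α₂)ΔT = P/(A₁E₁) + P/(A₂E₂).
|α₁ − α₂|·ΔT = 14.9×10⁻⁶ × 51 = 0.0007599.
1/(A₁E₁) + 1/(A₂E₂) = 1/(375×72×10³) + 1/(1750×110×10³) = 4.223×10⁻⁸ N⁻¹.
P = 0.0007599 / 4.223×10⁻⁸ = 17990 N = 17.99 kN.
σ_{aluminium} = P/A₁ = 17990/375 = 47.98 MPa, compressive.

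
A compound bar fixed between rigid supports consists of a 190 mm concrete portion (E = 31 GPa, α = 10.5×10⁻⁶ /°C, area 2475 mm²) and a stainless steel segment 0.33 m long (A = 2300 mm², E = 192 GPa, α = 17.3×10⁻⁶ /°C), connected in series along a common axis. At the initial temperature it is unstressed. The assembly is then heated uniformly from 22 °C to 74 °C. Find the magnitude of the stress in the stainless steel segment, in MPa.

σ ≈ 54 MPa (compressive)

If the supports were absent, the total length change would be Σ αᵢΔT Lᵢ = 10.5×10⁻⁶×52×190 + 17.3×10⁻⁶×52×330 = 0.4006 mm.
Since the ends are fixed, an axial force P builds up, equal in every segment, with P · Σ Lᵢ/(AᵢEᵢ) = δ_free.
Σ Lᵢ/(AᵢEᵢ) = 190/(2475×31×10³) + 330/(2300×192×10³) = 3.224×10⁻⁶ mm/N.
P = 0.4006 / 3.224×10⁻⁶ = 124300 N = 124.3 kN, compressive.
σ_{stainless steel} = P / A = 124300 / 2300 = 54.03 MPa.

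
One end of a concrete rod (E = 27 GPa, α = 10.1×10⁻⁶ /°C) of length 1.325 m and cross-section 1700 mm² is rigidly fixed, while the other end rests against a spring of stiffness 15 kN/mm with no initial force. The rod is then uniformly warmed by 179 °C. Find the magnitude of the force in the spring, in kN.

Free thermal expansion: δ_free = αΔT L = 10.1×10⁻⁶ × 179 × 1325 = 2.395 mm.
With a force P in the spring, the elastic change of the rod is PL/(AE) and that of the spring is P/k; compatibility requires their sum to equal δ_free.
So P = δ_free / [L/(AE) + 1/k] = 2.395 / [ 1325/(1700×27×10³) + 1/(15×10³) ].
P = 2.395 / 9.553×10⁻⁵ = 25070 N.

P ≈ 25.1 kN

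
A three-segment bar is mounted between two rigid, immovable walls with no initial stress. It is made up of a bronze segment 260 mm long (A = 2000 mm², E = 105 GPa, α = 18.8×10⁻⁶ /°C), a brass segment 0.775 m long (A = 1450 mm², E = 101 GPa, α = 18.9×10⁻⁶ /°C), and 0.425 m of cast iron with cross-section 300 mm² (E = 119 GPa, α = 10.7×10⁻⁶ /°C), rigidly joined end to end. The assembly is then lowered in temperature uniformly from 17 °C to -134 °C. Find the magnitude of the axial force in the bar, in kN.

With the walls removed the bar would change length by δ_free = Σ αᵢΔT Lᵢ = 18.8×10⁻⁶×151×260 + 18.9×10⁻⁶×151×775 + 10.7×10⁻⁶×151×425 = 3.637 mm.
The walls prevent any net length change, so an axial force P (same in every segment) develops. Compatibility: P · Σ Lᵢ/(AᵢEᵢ) = δ_free.
Σ Lᵢ/(AᵢEᵢ) = 260/(2000×105×10³) + 775/(1450×101×10³) + 425/(300×119×10³) = 1.843×10⁻⁵ mm/N.
So P = 3.637 / 1.843×10⁻⁵ = 197.3 kN, tensile.

P ≈ 197 kN (tensile)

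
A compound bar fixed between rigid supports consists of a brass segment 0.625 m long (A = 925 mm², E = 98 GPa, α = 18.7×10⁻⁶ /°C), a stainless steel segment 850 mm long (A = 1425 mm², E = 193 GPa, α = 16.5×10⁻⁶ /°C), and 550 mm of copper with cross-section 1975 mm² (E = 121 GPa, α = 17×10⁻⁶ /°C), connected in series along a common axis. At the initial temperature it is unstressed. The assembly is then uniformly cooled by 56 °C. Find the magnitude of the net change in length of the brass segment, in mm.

With the walls removed the bar would change length by δ_free = Σ αᵢΔT Lᵢ = 18.7×10⁻⁶×56×625 + 16.5×10⁻⁶×56×850 + 17×10⁻⁶×56×550 = 1.963 mm.
The rigid supports impose zero overall length change; the single axial force P common to all segments must satisfy P Σ Lᵢ/(AᵢEᵢ) = δ_free.
The series flexibility is Σ Lᵢ/(AᵢEᵢ) = 625/(925×98×10³) + 850/(1425×193×10³) + 550/(1975×121×10³) = 1.229×10⁻⁵ mm/N.
Hence P = δ_free / Σ(L/AE) = 1.963/1.229×10⁻⁵ = 159.8 kN (tensile).
For the brass segment, free thermal change = 18.7×10⁻⁶×56×625 = 0.6545 mm and elastic change from P = 159800×625/(925×98×10³) = 1.102 mm; these oppose, so the net change is 0.447 mm (segment lengthens).

|ΔL| ≈ 0.447 mm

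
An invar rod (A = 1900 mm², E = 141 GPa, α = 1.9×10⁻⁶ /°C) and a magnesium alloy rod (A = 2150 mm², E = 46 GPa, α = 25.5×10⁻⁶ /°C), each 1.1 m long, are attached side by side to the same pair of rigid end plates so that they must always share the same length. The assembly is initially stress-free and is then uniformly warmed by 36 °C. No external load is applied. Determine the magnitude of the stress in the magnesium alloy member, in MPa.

σ ≈ 28.5 MPa (compressive)

Equilibrium of a rigid end plate with no external load gives equal and opposite internal forces ±P in the two members. Since α_{magnesium alloy} > α_{invar}, heating drives the magnesium alloy into compression and the invar into tension.
Compatibility of the two members (thermal + elastic change equal): (α₁ − α₂)ΔT = P·[1/(A₁E₁) + 1/(A₂E₂)].
|α₁ − α₂|·ΔT = 23.6×10⁻⁶ × 36 = 0.0008496.
1/(A₁E₁) + 1/(A₂E₂) = 1/(1900×141×10³) + 1/(2150×46×10³) = 1.384×10⁻⁸ N⁻¹.
P = 0.0008496 / 1.384×10⁻⁸ = 61370 N = 61.37 kN.
σ_{magnesium alloy} = P/A₂ = 61370/2150 = 28.54 MPa, compressive.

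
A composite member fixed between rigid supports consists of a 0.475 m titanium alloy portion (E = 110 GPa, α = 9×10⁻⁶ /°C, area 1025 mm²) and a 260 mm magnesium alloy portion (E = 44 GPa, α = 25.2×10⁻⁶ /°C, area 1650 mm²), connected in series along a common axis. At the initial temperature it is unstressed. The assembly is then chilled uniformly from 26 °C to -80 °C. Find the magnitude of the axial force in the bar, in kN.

P ≈ 147 kN (tensile)

With the walls removed the bar would change length by δ_free = Σ αᵢΔT Lᵢ = 9×10⁻⁶×106×475 + 25.2×10⁻⁶×106×260 = 1.148 mm.
Since the ends are fixed, an axial force P builds up, equal in every segment, with P · Σ Lᵢ/(AᵢEᵢ) = δ_free.
Σ Lᵢ/(AᵢEᵢ) = 475/(1025×110×10³) + 260/(1650×44×10³) = 7.794×10⁻⁶ mm/N.
Hence P = δ_free / Σ(L/AE) = 1.148/7.794×10⁻⁶ = 147.2 kN (tensile).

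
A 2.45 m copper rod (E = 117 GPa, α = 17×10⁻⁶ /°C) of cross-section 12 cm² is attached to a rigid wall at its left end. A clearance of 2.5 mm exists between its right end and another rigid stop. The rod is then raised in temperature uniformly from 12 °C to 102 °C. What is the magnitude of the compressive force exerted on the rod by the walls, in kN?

P ≈ 71.5 kN

Unrestrained expansion: δ_free = αΔT L = 17×10⁻⁶ × 90 × 2450 = 3.748 mm.
The gap closes (δ_free > 2.5 mm) and the wall then resists a further 3.748 − 2.5 = 1.248 mm of expansion.
Compatibility: PL/(AE) = 1.248 mm, so σ = P/A = E × (1.248/2450) = 59.62 MPa.
P = σA = 59.62 × 1200 = 71.55 kN.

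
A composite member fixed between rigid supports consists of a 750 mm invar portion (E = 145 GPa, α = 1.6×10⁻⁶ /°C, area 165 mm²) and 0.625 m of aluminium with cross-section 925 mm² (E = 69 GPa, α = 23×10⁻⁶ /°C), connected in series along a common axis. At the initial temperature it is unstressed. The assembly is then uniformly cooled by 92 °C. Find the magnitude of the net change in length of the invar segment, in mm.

|ΔL| ≈ 0.981 mm

With the walls removed the bar would change length by δ_free = Σ αᵢΔT Lᵢ = 1.6×10⁻⁶×92×750 + 23×10⁻⁶×92×625 = 1.433 mm.
The rigid supports impose zero overall length change; the single axial force P common to all segments must satisfy P Σ Lᵢ/(AᵢEᵢ) = δ_free.
The series flexibility is Σ Lᵢ/(AᵢEᵢ) = 750/(165×145×10³) + 625/(925×69×10³) = 4.114×10⁻⁵ mm/N.
So P = 1.433 / 4.114×10⁻⁵ = 34.83 kN, tensile.
For the invar segment, free thermal change = 1.6×10⁻⁶×92×750 = 0.1104 mm and elastic change from P = 34830×750/(165×145×10³) = 1.092 mm; these oppose, so the net change is 0.981 mm (segment lengthens).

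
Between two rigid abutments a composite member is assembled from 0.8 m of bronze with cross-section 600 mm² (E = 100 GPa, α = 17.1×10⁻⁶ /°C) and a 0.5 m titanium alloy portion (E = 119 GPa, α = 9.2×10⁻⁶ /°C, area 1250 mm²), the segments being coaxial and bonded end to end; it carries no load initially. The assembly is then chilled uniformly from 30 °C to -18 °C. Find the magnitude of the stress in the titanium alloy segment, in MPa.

With the walls removed the bar would change length by δ_free = Σ αᵢΔT Lᵢ = 17.1×10⁻⁶×48×800 + 9.2×10⁻⁶×48×500 = 0.8774 mm.
Since the ends are fixed, an axial force P builds up, equal in every segment, with P · Σ Lᵢ/(AᵢEᵢ) = δ_free.
The series flexibility is Σ Lᵢ/(AᵢEᵢ) = 800/(600×100×10³) + 500/(1250×119×10³) = 1.669×10⁻⁵ mm/N.
Hence P = δ_free / Σ(L/AE) = 0.8774/1.669×10⁻⁵ = 52.56 kN (tensile).
σ_{titanium alloy} = P / A = 52560 / 1250 = 42.05 MPa.

σ ≈ 42 MPa (tensile)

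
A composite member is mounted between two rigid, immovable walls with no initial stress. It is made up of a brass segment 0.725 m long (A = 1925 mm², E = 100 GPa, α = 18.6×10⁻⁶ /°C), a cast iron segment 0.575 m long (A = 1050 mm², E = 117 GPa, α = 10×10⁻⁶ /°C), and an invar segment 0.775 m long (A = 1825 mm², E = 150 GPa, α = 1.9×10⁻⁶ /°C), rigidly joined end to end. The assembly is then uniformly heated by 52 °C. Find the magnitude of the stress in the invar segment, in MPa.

If the supports were absent, the total length change would be Σ αᵢΔT Lᵢ = 18.6×10⁻⁶×52×725 + 10×10⁻⁶×52×575 + 1.9×10⁻⁶×52×775 = 1.077 mm.
The walls prevent any net length change, so an axial force P (same in every segment) develops. Compatibility: P · Σ Lᵢ/(AᵢEᵢ) = δ_free.
The series flexibility is Σ Lᵢ/(AᵢEᵢ) = 725/(1925×100×10³) + 575/(1050×117×10³) + 775/(1825×150×10³) = 1.128×10⁻⁵ mm/N.
Hence P = δ_free / Σ(L/AE) = 1.077/1.128×10⁻⁵ = 95.48 kN (compressive).
σ_{invar} = P / A = 95480 / 1825 = 52.32 MPa.

σ ≈ 52.3 MPa (compressive)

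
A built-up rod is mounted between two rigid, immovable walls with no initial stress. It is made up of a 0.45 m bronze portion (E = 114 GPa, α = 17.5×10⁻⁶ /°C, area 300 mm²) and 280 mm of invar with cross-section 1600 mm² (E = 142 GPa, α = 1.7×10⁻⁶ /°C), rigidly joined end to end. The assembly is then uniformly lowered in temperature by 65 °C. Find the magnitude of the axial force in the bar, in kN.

P ≈ 37.7 kN (tensile)

With the walls removed the bar would change length by δ_free = Σ αᵢΔT Lᵢ = 17.5×10⁻⁶×65×450 + 1.7×10⁻⁶×65×280 = 0.5428 mm.
The walls prevent any net length change, so an axial force P (same in every segment) develops. Compatibility: P · Σ Lᵢ/(AᵢEᵢ) = δ_free.
Σ Lᵢ/(AᵢEᵢ) = 450/(300×114×10³) + 280/(1600×142×10³) = 1.439×10⁻⁵ mm/N.
P = 0.5428 / 1.439×10⁻⁵ = 37720 N = 37.72 kN, tensile.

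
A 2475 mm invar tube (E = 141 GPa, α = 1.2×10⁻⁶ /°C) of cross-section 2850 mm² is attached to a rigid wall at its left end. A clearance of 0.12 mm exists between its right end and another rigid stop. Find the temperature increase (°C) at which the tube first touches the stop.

ΔT ≈ 40.4 °C

The gap closes when αΔT L = 0.12 mm, since the tube is still unstressed at that instant.
ΔT = 0.12 / (1.2×10⁻⁶ × 2475) = 40.4 °C.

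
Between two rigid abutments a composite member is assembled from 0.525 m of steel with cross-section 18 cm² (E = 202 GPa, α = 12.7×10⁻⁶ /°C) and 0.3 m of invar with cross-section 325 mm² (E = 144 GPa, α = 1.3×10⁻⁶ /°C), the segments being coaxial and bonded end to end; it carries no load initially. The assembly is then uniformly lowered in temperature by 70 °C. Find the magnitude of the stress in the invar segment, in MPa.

If the supports were absent, the total length change would be Σ αᵢΔT Lᵢ = 12.7×10⁻⁶×70×525 + 1.3×10⁻⁶×70×300 = 0.494 mm.
The walls prevent any net length change, so an axial force P (same in every segment) develops. Compatibility: P · Σ Lᵢ/(AᵢEᵢ) = δ_free.
The series flexibility is Σ Lᵢ/(AᵢEᵢ) = 525/(1800×202×10³) + 300/(325×144×10³) = 7.854×10⁻⁶ mm/N.
Hence P = δ_free / Σ(L/AE) = 0.494/7.854×10⁻⁶ = 62.9 kN (tensile).
σ_{invar} = P / A = 62900 / 325 = 193.5 MPa.

σ ≈ 194 MPa (tensile)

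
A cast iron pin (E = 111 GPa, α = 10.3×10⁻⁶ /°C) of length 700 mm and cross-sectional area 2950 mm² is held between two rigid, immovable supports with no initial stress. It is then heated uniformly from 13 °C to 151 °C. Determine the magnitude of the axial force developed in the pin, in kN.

With zero net strain, σ = E·αΔT = 111 GPa × 10.3×10⁻⁶ × 138 = 157.8 MPa.
P = AEαΔT = 2950 × 111×10³ × 10.3×10⁻⁶ × 138 = 465.4 kN (compressive).

P ≈ 465 kN (compressive)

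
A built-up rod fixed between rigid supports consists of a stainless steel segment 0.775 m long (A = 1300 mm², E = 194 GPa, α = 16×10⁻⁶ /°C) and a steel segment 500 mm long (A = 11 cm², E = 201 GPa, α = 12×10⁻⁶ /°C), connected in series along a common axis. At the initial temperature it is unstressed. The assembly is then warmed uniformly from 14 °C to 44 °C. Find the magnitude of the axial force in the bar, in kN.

If the supports were absent, the total length change would be Σ αᵢΔT Lᵢ = 16×10⁻⁶×30×775 + 12×10⁻⁶×30×500 = 0.552 mm.
The rigid supports impose zero overall length change; the single axial force P common to all segments must satisfy P Σ Lᵢ/(AᵢEᵢ) = δ_free.
Σ Lᵢ/(AᵢEᵢ) = 775/(1300×194×10³) + 500/(1100×201×10³) = 5.334×10⁻⁶ mm/N.
P = 0.552 / 5.334×10⁻⁶ = 103500 N = 103.5 kN, compressive.

P ≈ 103 kN (compressive)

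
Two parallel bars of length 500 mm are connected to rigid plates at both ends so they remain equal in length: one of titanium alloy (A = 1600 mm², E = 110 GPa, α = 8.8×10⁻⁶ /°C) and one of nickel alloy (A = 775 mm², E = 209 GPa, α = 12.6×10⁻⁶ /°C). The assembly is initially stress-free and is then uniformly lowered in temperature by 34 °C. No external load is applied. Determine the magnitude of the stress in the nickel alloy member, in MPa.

σ ≈ 14.1 MPa (tensile)

Equilibrium of a rigid end plate with no external load gives equal and opposite internal forces ±P in the two members. Since α_{nickel alloy} > α_{titanium alloy}, cooling drives the nickel alloy into tension and the titanium alloy into compression.
Compatibility of the two members (thermal + elastic change equal): (α₁ − α₂)ΔT = P·[1/(A₁E₁) + 1/(A₂E₂)].
|α₁ − α₂|·ΔT = 3.8×10⁻⁶ × 34 = 0.0001292.
1/(A₁E₁) + 1/(A₂E₂) = 1/(1600×110×10³) + 1/(775×209×10³) = 1.186×10⁻⁸ N⁻¹.
P = 0.0001292 / 1.186×10⁻⁸ = 10900 N = 10.9 kN.
σ_{nickel alloy} = P/A₂ = 10900/775 = 14.06 MPa, tensile.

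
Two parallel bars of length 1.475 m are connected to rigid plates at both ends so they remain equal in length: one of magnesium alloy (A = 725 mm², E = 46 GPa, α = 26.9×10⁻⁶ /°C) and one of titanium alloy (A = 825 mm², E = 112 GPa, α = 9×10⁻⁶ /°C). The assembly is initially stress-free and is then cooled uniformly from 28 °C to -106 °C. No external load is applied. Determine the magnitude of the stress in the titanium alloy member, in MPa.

σ ≈ 71.2 MPa (compressive)

The magnesium alloy has the larger α, so on cooling it would change length more than the titanium alloy if both were free. The rigid plates force a common final length, so the magnesium alloy is put into tension and the titanium alloy into compression, with equal and opposite forces P (no external load).
Setting the final lengths equal and cancelling L: (α₁ − α₂)ΔT = P/(A₁E₁) + P/(A₂E₂).
|α₁ − α₂|·ΔT = 17.9×10⁻⁶ × 134 = 0.002399.
1/(A₁E₁) + 1/(A₂E₂) = 1/(725×46×10³) + 1/(825×112×10³) = 4.081×10⁻⁸ N⁻¹.
P = 0.002399 / 4.081×10⁻⁸ = 58780 N = 58.78 kN.
σ_{titanium alloy} = P/A₂ = 58780/825 = 71.25 MPa, compressive.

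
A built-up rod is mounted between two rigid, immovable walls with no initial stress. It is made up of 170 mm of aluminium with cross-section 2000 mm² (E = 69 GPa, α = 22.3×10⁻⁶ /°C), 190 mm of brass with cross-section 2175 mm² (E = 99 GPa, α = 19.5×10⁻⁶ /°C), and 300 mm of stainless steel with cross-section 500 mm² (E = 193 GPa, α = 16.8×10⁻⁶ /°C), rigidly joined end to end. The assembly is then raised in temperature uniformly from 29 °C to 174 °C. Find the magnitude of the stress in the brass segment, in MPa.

σ ≈ 160 MPa (compressive)

If the supports were absent, the total length change would be Σ αᵢΔT Lᵢ = 22.3×10⁻⁶×145×170 + 19.5×10⁻⁶×145×190 + 16.8×10⁻⁶×145×300 = 1.818 mm.
The walls prevent any net length change, so an axial force P (same in every segment) develops. Compatibility: P · Σ Lᵢ/(AᵢEᵢ) = δ_free.
Σ Lᵢ/(AᵢEᵢ) = 170/(2000×69×10³) + 190/(2175×99×10³) + 300/(500×193×10³) = 5.223×10⁻⁶ mm/N.
P = 1.818 / 5.223×10⁻⁶ = 348000 N = 348 kN, compressive.
σ_{brass} = P / A = 348000 / 2175 = 160 MPa.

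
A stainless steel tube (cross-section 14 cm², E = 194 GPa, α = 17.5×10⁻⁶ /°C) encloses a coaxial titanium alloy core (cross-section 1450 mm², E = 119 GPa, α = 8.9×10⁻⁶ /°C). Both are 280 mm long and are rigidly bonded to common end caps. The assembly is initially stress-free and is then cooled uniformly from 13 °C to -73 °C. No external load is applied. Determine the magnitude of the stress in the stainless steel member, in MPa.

σ ≈ 55.7 MPa (tensile)

Equilibrium of a rigid end plate with no external load gives equal and opposite internal forces ±P in the two members. Since α_{stainless steel} > α_{titanium alloy}, cooling drives the stainless steel into tension and the titanium alloy into compression.
Setting the final lengths equal and cancelling L: (α₁ − α₂)ΔT = P/(A₁E₁) + P/(A₂E₂).
|α₁ − α₂|·ΔT = 8.6×10⁻⁶ × 86 = 0.0007396.
1/(A₁E₁) + 1/(A₂E₂) = 1/(1400×194×10³) + 1/(1450×119×10³) = 9.477×10⁻⁹ N⁻¹.
P = 0.0007396 / 9.477×10⁻⁹ = 78040 N = 78.04 kN.
σ_{stainless steel} = P/A₁ = 78040/1400 = 55.74 MPa, tensile.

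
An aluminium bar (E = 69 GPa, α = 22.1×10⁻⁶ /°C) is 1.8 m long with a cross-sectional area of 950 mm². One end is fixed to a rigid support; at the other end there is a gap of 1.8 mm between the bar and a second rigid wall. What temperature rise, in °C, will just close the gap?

Contact occurs when the free expansion equals the gap: αΔT L = 1.8 mm.
So ΔT = g/(αL) = 1.8/(22.1×10⁻⁶ × 1800) = 45.25 °C.

ΔT ≈ 45.2 °C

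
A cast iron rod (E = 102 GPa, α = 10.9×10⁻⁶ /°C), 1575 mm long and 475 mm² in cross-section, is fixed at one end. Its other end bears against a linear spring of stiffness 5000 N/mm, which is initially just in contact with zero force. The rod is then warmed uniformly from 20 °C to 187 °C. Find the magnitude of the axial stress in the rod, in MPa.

Free thermal expansion: δ_free = αΔT L = 10.9×10⁻⁶ × 167 × 1575 = 2.867 mm.
Let P be the compressive force at the spring. The rod shortens elastically by PL/(AE) and the spring compresses by P/k; together these equal δ_free.
P [ L/(AE) + 1/k ] = δ_free → P [ 1575/(475×102×10³) + 1/(5000) ] = 2.867.
P = 2.867 / 0.0002325 = 12330 N.
σ = P/A = 12330/475 = 25.96 MPa.

σ ≈ 26 MPa (compressive)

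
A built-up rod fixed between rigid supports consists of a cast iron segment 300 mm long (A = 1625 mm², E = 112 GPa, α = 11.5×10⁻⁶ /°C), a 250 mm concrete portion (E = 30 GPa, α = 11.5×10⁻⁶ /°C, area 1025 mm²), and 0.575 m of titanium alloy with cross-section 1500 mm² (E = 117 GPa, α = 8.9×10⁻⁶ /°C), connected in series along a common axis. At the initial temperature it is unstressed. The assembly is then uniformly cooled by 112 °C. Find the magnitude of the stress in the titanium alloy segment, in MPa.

With the walls removed the bar would change length by δ_free = Σ αᵢΔT Lᵢ = 11.5×10⁻⁶×112×300 + 11.5×10⁻⁶×112×250 + 8.9×10⁻⁶×112×575 = 1.282 mm.
The rigid supports impose zero overall length change; the single axial force P common to all segments must satisfy P Σ Lᵢ/(AᵢEᵢ) = δ_free.
The series flexibility is Σ Lᵢ/(AᵢEᵢ) = 300/(1625×112×10³) + 250/(1025×30×10³) + 575/(1500×117×10³) = 1.305×10⁻⁵ mm/N.
So P = 1.282 / 1.305×10⁻⁵ = 98.17 kN, tensile.
σ_{titanium alloy} = P / A = 98170 / 1500 = 65.45 MPa.

σ ≈ 65.4 MPa (tensile)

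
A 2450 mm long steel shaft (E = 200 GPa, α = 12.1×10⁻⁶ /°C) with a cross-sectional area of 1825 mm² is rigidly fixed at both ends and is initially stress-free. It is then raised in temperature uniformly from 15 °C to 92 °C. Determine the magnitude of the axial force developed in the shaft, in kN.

Full restraint means ε = 0, so the stress is σ = EαΔT = 200×10³ × 12.1×10⁻⁶ × 77 = 186.3 MPa.
Axial force P = σA = 186.3 × 1825 = 340100 N = 340.1 kN, compressive.

P ≈ 340 kN (compressive)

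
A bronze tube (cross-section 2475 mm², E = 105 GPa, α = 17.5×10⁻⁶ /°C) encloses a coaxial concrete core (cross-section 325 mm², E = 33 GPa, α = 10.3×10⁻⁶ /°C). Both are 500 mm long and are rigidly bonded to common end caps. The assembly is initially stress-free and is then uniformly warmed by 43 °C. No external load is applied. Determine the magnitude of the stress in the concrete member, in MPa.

σ ≈ 9.81 MPa (tensile)

Both members must finish at the same length. With the larger α, the bronze tends to over-expand; the plates restrain it, putting the bronze in compression and the concrete in tension. With no external load the two internal forces are equal and opposite, magnitude P.
Setting the final lengths equal and cancelling L: (α₁ − α₂)ΔT = P/(A₁E₁) + P/(A₂E₂).
|α₁ − α₂|·ΔT = 7.2×10⁻⁶ × 43 = 0.0003096.
1/(A₁E₁) + 1/(A₂E₂) = 1/(2475×105×10³) + 1/(325×33×10³) = 9.709×10⁻⁸ N⁻¹.
So P = 0.0003096 / 9.709×10⁻⁸ = 3.189 kN.
σ_{concrete} = P/A₂ = 3189/325 = 9.812 MPa, tensile.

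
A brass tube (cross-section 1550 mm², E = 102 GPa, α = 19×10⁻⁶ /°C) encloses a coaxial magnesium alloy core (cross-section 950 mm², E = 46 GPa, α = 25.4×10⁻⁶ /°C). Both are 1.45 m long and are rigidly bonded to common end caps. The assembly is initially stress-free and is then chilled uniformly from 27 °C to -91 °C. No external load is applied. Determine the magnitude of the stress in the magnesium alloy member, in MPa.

σ ≈ 27.2 MPa (tensile)

Equilibrium of a rigid end plate with no external load gives equal and opposite internal forces ±P in the two members. Since α_{magnesium alloy} > α_{brass}, cooling drives the magnesium alloy into tension and the brass into compression.
Equating the net (thermal + elastic) strains gives |α₁ − α₂|·ΔT = P·[1/(A₁E₁) + 1/(A₂E₂)].
|α₁ − α₂|·ΔT = 6.4×10⁻⁶ × 118 = 0.0007552.
1/(A₁E₁) + 1/(A₂E₂) = 1/(1550×102×10³) + 1/(950×46×10³) = 2.921×10⁻⁸ N⁻¹.
P = 0.0007552 / 2.921×10⁻⁸ = 25860 N = 25.86 kN.
σ_{magnesium alloy} = P/A₂ = 25860/950 = 27.22 MPa, tensile.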